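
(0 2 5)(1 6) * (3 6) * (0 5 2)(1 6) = (1 3)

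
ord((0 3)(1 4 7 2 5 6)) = 6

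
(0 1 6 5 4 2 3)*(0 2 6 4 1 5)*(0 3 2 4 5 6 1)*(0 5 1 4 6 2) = (0 2)(3 6)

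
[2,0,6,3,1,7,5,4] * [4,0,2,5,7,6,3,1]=[2,4,3,5,0,1,6,7]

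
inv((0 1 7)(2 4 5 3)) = (0 7 1)(2 3 5 4)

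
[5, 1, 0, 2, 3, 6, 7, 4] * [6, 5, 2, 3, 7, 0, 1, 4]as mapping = [0→0, 1→5, 2→6, 3→2, 4→3, 5→1, 6→4, 7→7]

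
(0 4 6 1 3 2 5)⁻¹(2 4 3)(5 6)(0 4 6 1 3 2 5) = (0 1)(2 5 6)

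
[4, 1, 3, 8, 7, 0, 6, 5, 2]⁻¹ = [5, 1, 8, 2, 0, 7, 6, 4, 3]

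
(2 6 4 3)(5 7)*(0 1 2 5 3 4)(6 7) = (0 1 2 7 3 5 6)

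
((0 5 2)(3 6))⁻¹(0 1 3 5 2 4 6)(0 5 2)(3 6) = (0 4 3 5 1 6 2)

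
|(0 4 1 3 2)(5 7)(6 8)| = 10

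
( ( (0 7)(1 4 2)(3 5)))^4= (1 4 2)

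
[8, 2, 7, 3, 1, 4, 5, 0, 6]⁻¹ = [7, 4, 1, 3, 5, 6, 8, 2, 0]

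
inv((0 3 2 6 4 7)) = (0 7 4 6 2 3)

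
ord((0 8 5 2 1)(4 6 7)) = 15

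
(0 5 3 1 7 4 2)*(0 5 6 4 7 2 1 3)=(0 6 4 1 2 5)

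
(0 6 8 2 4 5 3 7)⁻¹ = (0 7 3 5 4 2 8 6)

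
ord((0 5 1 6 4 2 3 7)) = 8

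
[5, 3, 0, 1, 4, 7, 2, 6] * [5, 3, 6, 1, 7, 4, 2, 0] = [4, 1, 5, 3, 7, 0, 6, 2]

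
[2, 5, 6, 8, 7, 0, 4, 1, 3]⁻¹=[5, 7, 0, 8, 6, 1, 2, 4, 3]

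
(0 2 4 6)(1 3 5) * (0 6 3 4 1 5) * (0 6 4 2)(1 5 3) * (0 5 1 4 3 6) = (0 5 6 3)(1 2)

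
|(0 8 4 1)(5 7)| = 4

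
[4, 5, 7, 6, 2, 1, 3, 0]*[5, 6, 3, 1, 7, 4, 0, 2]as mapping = [0→7, 1→4, 2→2, 3→0, 4→3, 5→6, 6→1, 7→5]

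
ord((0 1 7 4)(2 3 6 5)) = 4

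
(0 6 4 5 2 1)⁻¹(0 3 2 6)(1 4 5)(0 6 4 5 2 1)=(0 5 2)(1 4 6 3)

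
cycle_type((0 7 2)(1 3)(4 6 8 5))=2.3.4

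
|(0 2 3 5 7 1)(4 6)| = 6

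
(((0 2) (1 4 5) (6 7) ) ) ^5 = (0 2) (1 5 4) (6 7) 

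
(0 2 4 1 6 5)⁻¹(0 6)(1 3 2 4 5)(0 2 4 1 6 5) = (0 6 3 4 1)(2 5)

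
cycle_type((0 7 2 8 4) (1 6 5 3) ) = 4.5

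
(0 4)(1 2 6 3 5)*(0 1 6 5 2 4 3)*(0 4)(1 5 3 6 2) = (0 6 4 5 2 3 1)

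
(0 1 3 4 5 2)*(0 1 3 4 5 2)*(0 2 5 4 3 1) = (0 1 3 4 5 2)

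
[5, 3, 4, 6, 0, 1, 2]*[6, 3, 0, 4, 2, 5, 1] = [5, 4, 2, 1, 6, 3, 0]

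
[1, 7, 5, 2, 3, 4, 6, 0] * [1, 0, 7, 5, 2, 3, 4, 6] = [0, 6, 3, 7, 5, 2, 4, 1]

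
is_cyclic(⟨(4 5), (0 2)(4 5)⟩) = no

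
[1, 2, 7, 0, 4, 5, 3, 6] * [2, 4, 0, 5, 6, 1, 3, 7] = [4, 0, 7, 2, 6, 1, 5, 3]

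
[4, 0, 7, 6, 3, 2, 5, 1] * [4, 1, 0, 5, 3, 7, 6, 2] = [3, 4, 2, 6, 5, 0, 7, 1]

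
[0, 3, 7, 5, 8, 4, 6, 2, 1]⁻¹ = [0, 8, 7, 1, 5, 3, 6, 2, 4]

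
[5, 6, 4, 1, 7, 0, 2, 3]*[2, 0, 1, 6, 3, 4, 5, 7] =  [4, 5, 3, 0, 7, 2, 1, 6]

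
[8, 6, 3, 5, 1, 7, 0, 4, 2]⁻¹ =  [6, 4, 8, 2, 7, 3, 1, 5, 0]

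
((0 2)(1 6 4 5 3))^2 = (1 4 3 6 5)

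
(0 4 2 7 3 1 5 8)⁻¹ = (0 8 5 1 3 7 2 4)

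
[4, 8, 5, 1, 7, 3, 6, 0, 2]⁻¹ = [7, 3, 8, 5, 0, 2, 6, 4, 1]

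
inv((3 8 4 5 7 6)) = (3 6 7 5 4 8)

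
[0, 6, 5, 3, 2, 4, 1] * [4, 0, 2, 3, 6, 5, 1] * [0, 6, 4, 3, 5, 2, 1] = [5, 6, 2, 3, 4, 1, 0]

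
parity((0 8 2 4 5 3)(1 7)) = even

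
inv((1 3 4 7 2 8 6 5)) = (1 5 6 8 2 7 4 3)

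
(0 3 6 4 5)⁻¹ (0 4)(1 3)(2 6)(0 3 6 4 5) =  (1 6)(2 4)(3 5)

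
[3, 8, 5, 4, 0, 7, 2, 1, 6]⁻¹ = [4, 7, 6, 0, 3, 2, 8, 5, 1]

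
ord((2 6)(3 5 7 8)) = 4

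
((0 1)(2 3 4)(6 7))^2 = (2 4 3)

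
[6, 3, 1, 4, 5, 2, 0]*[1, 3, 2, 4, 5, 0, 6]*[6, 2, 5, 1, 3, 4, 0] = [0, 3, 1, 4, 6, 5, 2]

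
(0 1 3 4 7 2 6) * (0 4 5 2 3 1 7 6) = (0 7 3 5 2)(4 6)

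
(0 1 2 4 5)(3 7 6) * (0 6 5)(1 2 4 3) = (0 2 3 7 5 6 1 4)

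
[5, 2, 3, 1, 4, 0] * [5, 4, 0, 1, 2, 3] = [3, 0, 1, 4, 2, 5]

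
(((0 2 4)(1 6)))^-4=(0 4 2)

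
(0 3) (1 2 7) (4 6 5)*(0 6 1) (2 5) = (0 3 6 2 7) (1 5 4) 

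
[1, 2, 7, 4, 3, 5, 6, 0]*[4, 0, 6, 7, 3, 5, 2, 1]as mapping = [0→0, 1→6, 2→1, 3→3, 4→7, 5→5, 6→2, 7→4]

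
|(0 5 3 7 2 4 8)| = 7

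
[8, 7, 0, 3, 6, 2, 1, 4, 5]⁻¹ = [2, 6, 5, 3, 7, 8, 4, 1, 0]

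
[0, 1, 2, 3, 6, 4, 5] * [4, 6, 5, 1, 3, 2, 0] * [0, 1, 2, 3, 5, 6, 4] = [5, 4, 6, 1, 0, 3, 2]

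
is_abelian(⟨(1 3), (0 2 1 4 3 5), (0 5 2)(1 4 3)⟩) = no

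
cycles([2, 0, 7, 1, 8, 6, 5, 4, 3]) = (0 2 7 4 8 3 1)(5 6)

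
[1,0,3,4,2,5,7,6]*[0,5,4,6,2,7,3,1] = [5,0,6,2,4,7,1,3]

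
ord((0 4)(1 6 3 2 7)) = 10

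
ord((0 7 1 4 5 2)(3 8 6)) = 6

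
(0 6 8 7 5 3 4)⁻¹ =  (0 4 3 5 7 8 6)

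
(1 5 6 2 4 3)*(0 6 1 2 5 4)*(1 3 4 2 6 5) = (0 5 3 6 1 2)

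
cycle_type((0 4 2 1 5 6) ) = 6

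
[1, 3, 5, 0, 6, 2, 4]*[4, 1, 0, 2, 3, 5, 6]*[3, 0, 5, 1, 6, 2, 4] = [0, 5, 2, 6, 4, 3, 1]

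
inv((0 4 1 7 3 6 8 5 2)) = (0 2 5 8 6 3 7 1 4)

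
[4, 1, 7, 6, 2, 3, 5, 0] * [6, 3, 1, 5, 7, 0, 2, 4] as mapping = [0→7, 1→3, 2→4, 3→2, 4→1, 5→5, 6→0, 7→6] 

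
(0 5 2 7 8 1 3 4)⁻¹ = (0 4 3 1 8 7 2 5)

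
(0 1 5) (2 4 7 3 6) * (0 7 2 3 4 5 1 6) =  (0 6 3) (2 5 7 4) 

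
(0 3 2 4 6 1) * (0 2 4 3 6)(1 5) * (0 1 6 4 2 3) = (0 4 1 3 2)(5 6)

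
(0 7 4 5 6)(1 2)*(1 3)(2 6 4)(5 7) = (0 5 4 7 2 3 1 6)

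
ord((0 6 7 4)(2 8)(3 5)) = 4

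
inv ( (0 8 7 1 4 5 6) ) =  (0 6 5 4 1 7 8) 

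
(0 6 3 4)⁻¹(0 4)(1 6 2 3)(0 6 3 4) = (0 6)(1 3 2 4)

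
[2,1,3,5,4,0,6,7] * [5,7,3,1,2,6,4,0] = [3,7,1,6,2,5,4,0]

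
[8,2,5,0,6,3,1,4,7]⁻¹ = [3,6,1,5,7,2,4,8,0]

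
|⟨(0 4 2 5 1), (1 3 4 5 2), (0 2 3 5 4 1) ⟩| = 720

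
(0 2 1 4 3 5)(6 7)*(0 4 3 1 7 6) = (0 2 7)(1 3 5 4)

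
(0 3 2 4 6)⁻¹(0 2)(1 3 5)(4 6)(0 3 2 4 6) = (0 6)(1 2 5)(3 4)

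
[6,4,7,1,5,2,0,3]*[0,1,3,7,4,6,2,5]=[2,4,5,1,6,3,0,7]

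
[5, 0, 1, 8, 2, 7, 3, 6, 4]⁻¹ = [1, 2, 4, 6, 8, 0, 7, 5, 3]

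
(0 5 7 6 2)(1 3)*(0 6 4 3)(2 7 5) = (0 2 6 7 4 3 1)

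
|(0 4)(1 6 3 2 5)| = 10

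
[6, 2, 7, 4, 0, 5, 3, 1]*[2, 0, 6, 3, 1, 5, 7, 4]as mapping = [0→7, 1→6, 2→4, 3→1, 4→2, 5→5, 6→3, 7→0]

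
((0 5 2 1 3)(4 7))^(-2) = (0 1 5 3 2)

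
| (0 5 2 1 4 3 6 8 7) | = 9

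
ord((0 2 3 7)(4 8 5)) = 12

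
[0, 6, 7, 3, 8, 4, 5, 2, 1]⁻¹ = [0, 8, 7, 3, 5, 6, 1, 2, 4]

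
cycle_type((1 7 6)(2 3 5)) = 3^2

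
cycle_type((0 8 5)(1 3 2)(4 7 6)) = 3^3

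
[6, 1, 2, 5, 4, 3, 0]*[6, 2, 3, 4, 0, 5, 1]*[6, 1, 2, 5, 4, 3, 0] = [1, 2, 5, 3, 6, 4, 0] 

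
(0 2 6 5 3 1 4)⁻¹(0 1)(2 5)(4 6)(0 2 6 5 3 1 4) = (0 5)(2 4)(3 6)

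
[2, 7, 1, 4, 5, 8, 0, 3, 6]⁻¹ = [6, 2, 0, 7, 3, 4, 8, 1, 5]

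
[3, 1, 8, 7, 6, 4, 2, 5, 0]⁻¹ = [8, 1, 6, 0, 5, 7, 4, 3, 2]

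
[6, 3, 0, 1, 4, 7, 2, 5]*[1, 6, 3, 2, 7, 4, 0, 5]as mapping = [0→0, 1→2, 2→1, 3→6, 4→7, 5→5, 6→3, 7→4]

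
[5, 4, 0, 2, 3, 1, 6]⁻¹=[2, 5, 3, 4, 1, 0, 6]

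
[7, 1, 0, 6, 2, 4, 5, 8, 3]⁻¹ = [2, 1, 4, 8, 5, 6, 3, 0, 7]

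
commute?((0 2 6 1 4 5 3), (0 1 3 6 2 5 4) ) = no:(0 2 6 1 4 5 3)*(0 1 3 6 2 5 4) = (0 5 6 3 1), (0 1 3 6 2 5 4)*(0 2 6 1 4 5 3) = (0 4 2 3 1) 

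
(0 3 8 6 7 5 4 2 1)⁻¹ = (0 1 2 4 5 7 6 8 3)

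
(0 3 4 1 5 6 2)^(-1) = (0 2 6 5 1 4 3)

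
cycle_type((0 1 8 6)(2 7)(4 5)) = 2^2.4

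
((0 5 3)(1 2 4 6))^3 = (1 6 4 2)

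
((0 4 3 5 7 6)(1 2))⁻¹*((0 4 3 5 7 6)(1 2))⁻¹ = (0 7 3)(4 6 5)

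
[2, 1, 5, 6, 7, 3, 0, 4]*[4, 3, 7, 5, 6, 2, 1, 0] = [7, 3, 2, 1, 0, 5, 4, 6]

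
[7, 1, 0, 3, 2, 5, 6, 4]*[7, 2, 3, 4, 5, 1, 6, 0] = [0, 2, 7, 4, 3, 1, 6, 5]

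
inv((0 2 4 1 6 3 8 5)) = (0 5 8 3 6 1 4 2)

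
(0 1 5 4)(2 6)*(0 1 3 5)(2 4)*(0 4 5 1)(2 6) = (0 3 1 4)(5 6)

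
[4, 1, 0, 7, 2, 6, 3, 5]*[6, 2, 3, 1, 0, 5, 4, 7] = [0, 2, 6, 7, 3, 4, 1, 5]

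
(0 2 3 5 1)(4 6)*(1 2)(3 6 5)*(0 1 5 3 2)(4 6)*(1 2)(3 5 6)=(0 6 3 1 2 4 5)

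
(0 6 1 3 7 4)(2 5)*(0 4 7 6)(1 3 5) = (1 5 2)(3 6)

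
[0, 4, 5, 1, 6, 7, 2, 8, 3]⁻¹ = [0, 3, 6, 8, 1, 2, 4, 5, 7]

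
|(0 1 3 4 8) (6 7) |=10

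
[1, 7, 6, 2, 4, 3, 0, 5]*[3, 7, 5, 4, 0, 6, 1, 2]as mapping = [0→7, 1→2, 2→1, 3→5, 4→0, 5→4, 6→3, 7→6]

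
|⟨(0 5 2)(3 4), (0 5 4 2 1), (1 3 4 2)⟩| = 720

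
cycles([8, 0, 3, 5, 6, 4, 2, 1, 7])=(0 8 7 1)(2 3 5 4 6)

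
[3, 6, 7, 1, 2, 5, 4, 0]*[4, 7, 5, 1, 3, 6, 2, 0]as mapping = [0→1, 1→2, 2→0, 3→7, 4→5, 5→6, 6→3, 7→4]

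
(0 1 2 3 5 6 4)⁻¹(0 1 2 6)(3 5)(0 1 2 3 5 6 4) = (1 2 3 4)(5 6)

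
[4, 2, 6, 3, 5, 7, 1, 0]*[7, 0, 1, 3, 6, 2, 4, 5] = [6, 1, 4, 3, 2, 5, 0, 7]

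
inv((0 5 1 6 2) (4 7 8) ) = (0 2 6 1 5) (4 8 7) 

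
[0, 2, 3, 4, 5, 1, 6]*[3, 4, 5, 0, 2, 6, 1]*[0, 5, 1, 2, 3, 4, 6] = [2, 4, 0, 1, 6, 3, 5]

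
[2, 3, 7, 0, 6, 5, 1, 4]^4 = [6, 7, 1, 4, 0, 5, 2, 3]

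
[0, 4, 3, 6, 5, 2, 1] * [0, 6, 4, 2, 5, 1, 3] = [0, 5, 2, 3, 1, 4, 6]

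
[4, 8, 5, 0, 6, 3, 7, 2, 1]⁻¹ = [3, 8, 7, 5, 0, 2, 4, 6, 1]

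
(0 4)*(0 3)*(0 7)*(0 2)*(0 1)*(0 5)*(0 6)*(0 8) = (0 4 3 7 2 1 5 6 8)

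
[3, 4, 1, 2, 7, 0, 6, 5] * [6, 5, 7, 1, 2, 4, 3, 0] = [1, 2, 5, 7, 0, 6, 3, 4]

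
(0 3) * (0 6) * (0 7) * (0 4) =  (0 3 6 7 4)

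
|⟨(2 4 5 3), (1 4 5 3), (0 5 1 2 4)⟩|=720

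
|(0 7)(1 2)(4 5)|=2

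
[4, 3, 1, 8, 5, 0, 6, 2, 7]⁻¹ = [5, 2, 7, 1, 0, 4, 6, 8, 3]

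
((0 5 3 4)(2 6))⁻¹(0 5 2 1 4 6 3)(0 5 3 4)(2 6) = (0 2 4 5 3 6 1)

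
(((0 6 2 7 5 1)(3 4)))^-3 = (0 7)(1 2)(3 4)(5 6)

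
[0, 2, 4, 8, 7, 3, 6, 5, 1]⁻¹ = [0, 8, 1, 5, 2, 7, 6, 4, 3]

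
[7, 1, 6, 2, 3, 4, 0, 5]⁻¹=[6, 1, 3, 4, 5, 7, 2, 0]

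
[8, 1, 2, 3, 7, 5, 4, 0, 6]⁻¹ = [7, 1, 2, 3, 6, 5, 8, 4, 0]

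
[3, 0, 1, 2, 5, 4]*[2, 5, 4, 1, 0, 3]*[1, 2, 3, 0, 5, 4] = [2, 3, 4, 5, 0, 1]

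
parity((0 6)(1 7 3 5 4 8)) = even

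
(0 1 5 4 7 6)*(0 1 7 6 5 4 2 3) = (0 7 5 2 3)(1 4 6)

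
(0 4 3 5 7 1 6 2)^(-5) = (0 5 6 4 7 2 3 1)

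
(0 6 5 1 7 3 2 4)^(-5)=(0 1 2 6 7 4 5 3)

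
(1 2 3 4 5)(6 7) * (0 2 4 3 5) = (0 2 5 1 4)(6 7)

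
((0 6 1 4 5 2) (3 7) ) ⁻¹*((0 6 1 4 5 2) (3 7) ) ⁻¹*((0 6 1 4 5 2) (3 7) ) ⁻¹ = (0 4) (1 2) (3 7) (5 6) 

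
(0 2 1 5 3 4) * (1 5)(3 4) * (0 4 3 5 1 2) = (1 2)(3 5)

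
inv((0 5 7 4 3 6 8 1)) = (0 1 8 6 3 4 7 5)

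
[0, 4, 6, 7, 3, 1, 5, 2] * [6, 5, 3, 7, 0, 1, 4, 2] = [6, 0, 4, 2, 7, 5, 1, 3]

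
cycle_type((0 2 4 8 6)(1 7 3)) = 3.5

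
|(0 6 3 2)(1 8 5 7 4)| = 20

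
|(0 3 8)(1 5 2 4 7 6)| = 6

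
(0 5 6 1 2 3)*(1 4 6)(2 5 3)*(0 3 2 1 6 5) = (0 2 1)(4 5 6)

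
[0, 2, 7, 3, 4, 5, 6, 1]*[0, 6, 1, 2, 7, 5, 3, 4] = [0, 1, 4, 2, 7, 5, 3, 6]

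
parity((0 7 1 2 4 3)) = odd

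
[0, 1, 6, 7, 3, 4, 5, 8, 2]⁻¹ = [0, 1, 8, 4, 5, 6, 2, 3, 7]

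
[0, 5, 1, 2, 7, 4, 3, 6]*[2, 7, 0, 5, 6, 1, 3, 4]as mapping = [0→2, 1→1, 2→7, 3→0, 4→4, 5→6, 6→5, 7→3]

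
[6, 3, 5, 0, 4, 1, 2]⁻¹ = [3, 5, 6, 1, 4, 2, 0]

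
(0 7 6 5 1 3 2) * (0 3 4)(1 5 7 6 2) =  (0 6 7 2 3 1 4)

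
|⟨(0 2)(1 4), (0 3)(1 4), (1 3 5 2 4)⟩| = 360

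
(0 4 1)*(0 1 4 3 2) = (0 3 2)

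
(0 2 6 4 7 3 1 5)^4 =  (0 7)(1 6)(2 3)(4 5)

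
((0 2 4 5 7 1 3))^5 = (0 1 5 2 3 7 4)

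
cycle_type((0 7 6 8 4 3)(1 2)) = 2.6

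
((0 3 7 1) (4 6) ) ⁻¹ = (0 1 7 3) (4 6) 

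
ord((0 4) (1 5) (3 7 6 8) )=4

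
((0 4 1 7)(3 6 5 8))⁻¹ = (0 7 1 4)(3 8 5 6)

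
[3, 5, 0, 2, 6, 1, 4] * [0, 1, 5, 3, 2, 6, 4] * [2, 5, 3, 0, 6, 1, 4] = [0, 4, 2, 1, 6, 5, 3]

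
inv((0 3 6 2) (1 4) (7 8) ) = (0 2 6 3) (1 4) (7 8) 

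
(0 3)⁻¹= (0 3)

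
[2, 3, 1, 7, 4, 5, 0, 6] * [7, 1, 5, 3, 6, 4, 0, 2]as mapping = [0→5, 1→3, 2→1, 3→2, 4→6, 5→4, 6→7, 7→0]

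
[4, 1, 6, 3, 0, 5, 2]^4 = [0, 1, 2, 3, 4, 5, 6]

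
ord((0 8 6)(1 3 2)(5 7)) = 6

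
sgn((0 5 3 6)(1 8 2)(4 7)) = 1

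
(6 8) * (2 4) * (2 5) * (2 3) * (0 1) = (0 1)(2 4 5 3)(6 8)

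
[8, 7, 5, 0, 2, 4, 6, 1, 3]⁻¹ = [3, 7, 4, 8, 5, 2, 6, 1, 0]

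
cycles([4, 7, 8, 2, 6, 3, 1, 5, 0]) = (0 4 6 1 7 5 3 2 8)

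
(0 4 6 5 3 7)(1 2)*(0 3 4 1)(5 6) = (0 1 2)(3 7)(4 5)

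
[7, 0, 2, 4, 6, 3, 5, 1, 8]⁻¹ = [1, 7, 2, 5, 3, 6, 4, 0, 8]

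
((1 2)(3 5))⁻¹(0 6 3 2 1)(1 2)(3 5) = (0 6 5 1 2)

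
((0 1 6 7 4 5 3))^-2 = (0 5 7 1 3 4 6)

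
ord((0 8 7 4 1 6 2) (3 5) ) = 14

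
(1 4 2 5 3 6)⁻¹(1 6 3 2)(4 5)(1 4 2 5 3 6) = (1 6 5 4)(2 3)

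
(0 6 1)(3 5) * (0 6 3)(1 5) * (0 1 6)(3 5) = (0 5 1)(3 6)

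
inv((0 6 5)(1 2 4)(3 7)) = (0 5 6)(1 4 2)(3 7)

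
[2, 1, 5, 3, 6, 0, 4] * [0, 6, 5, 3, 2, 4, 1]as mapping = [0→5, 1→6, 2→4, 3→3, 4→1, 5→0, 6→2]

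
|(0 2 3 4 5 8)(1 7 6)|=6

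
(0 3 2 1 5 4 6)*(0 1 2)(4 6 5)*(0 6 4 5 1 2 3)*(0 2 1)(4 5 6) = (0 2 3 4)(1 6)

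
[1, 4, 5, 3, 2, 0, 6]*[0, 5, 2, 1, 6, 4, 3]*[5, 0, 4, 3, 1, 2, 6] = [2, 6, 1, 0, 4, 5, 3]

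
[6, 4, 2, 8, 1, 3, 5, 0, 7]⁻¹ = [7, 4, 2, 5, 1, 6, 0, 8, 3]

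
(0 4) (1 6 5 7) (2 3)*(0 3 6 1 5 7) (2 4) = (0 2 6 7 5) (3 4) 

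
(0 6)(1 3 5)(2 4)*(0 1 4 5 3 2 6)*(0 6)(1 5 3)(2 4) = (0 6 5 2 3 1 4)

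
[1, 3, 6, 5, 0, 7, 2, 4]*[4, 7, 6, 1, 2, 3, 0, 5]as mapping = [0→7, 1→1, 2→0, 3→3, 4→4, 5→5, 6→6, 7→2]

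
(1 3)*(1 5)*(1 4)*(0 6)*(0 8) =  (0 6 8)(1 3 5 4)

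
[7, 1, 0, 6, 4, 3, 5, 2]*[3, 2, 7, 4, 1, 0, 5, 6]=[6, 2, 3, 5, 1, 4, 0, 7]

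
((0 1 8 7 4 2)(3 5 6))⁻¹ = (0 2 4 7 8 1)(3 6 5)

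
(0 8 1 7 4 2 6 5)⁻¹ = (0 5 6 2 4 7 1 8)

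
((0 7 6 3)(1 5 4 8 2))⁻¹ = (0 3 6 7)(1 2 8 4 5)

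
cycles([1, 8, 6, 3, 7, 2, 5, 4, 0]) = (0 1 8)(2 6 5)(4 7)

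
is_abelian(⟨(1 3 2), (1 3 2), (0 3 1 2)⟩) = no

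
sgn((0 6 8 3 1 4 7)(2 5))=-1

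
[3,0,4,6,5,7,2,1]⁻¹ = [1,7,6,0,2,4,3,5]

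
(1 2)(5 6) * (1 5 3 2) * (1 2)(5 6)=(1 2 6 3)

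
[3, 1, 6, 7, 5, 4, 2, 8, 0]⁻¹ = [8, 1, 6, 0, 5, 4, 2, 3, 7]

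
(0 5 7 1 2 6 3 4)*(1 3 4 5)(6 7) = (0 1 2 7 3 5 6 4)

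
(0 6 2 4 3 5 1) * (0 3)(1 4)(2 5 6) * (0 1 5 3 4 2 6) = (0 6 3)(1 4)(2 5)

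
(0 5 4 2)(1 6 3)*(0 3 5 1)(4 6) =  (0 1 4 2 3)(5 6)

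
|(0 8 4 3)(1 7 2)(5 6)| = 12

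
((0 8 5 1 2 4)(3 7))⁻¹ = (0 4 2 1 5 8)(3 7)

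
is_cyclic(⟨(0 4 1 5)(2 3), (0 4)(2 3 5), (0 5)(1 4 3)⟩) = no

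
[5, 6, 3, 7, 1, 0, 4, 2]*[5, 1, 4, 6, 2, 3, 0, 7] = [3, 0, 6, 7, 1, 5, 2, 4]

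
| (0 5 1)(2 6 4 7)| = 12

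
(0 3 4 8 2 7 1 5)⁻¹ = (0 5 1 7 2 8 4 3)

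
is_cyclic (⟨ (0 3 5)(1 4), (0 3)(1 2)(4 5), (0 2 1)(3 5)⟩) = no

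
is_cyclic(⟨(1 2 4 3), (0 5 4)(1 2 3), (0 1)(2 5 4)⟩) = no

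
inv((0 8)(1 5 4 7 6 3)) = (0 8)(1 3 6 7 4 5)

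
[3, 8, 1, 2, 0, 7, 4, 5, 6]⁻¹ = [4, 2, 3, 0, 6, 7, 8, 5, 1]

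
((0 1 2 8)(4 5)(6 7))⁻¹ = (0 8 2 1)(4 5)(6 7)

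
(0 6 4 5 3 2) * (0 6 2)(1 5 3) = (0 2 6 4 3)(1 5)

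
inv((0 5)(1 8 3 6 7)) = (0 5)(1 7 6 3 8)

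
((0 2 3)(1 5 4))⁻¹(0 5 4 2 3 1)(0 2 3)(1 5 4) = (0 5 2 4 1 3)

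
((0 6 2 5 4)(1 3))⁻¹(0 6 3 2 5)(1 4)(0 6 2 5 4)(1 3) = (0 3)(1 5 4 6 2)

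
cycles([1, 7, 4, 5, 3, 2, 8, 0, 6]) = (0 1 7)(2 4 3 5)(6 8)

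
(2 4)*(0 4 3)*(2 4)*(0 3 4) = (0 2 4)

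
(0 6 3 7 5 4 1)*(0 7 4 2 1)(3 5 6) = (0 3 4)(1 7 6 5 2)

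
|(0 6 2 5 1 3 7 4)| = 8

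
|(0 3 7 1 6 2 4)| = 7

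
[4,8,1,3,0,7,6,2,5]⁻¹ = [4,2,7,3,0,8,6,5,1]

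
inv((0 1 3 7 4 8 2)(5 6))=(0 2 8 4 7 3 1)(5 6)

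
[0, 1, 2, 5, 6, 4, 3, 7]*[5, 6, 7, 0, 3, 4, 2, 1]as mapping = [0→5, 1→6, 2→7, 3→4, 4→2, 5→3, 6→0, 7→1]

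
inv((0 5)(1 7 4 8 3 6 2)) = (0 5)(1 2 6 3 8 4 7)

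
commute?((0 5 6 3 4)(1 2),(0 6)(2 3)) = no:(0 5 6 3 4)(1 2)*(0 6)(2 3) = (0 5)(1 3 4 6 2),(0 6)(2 3)*(0 5 6 3 4)(1 2) = (0 3 1 2 4)(5 6)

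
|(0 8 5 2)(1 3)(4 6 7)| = 12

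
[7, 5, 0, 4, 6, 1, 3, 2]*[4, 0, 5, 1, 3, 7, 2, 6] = [6, 7, 4, 3, 2, 0, 1, 5]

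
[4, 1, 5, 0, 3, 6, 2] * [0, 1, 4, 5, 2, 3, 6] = [2, 1, 3, 0, 5, 6, 4]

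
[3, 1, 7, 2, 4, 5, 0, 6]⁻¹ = [6, 1, 3, 0, 4, 5, 7, 2]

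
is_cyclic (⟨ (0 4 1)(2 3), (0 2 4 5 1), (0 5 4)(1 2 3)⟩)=no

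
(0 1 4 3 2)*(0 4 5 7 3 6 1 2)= (0 2 4 6 1 5 7 3)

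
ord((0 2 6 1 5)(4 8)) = 10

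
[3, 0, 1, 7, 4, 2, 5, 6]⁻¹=[1, 2, 5, 0, 4, 6, 7, 3]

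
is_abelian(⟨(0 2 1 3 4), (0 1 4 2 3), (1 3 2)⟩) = no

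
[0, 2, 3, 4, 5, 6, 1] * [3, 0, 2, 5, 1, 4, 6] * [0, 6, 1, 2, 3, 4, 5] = [2, 1, 4, 6, 3, 5, 0]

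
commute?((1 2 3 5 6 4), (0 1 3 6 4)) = no:(1 2 3 5 6 4)*(0 1 3 6 4) = (0 1 2 6)(3 5 4), (0 1 3 6 4)*(1 2 3 5 6 4) = (0 2 3 4)(1 5 6)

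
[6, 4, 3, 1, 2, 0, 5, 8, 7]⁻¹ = [5, 3, 4, 2, 1, 6, 0, 8, 7]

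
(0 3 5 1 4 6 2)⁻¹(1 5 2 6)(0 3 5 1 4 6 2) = (0 2 4 1)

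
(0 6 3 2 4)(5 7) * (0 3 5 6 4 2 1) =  (0 4 3 1)(5 7 6)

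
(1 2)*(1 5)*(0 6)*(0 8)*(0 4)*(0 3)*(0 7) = (0 6 8 4 3 7) (1 2 5) 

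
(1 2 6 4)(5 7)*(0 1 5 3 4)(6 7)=(0 1 2 7 3 4 5 6)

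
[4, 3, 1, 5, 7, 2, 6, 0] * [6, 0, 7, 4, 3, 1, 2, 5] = [3, 4, 0, 1, 5, 7, 2, 6]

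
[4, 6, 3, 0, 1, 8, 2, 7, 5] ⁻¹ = [3, 4, 6, 2, 0, 8, 1, 7, 5] 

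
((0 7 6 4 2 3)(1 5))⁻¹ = (0 3 2 4 6 7)(1 5)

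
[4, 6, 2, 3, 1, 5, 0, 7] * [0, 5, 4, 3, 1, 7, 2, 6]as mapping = [0→1, 1→2, 2→4, 3→3, 4→5, 5→7, 6→0, 7→6]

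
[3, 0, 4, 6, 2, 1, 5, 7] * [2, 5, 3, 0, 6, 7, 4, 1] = [0, 2, 6, 4, 3, 5, 7, 1]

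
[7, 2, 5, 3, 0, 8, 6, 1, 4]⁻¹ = [4, 7, 1, 3, 8, 2, 6, 0, 5]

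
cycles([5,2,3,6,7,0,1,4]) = (0 5)(1 2 3 6)(4 7)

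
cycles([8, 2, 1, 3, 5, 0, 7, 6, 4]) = (0 8 4 5)(1 2)(6 7)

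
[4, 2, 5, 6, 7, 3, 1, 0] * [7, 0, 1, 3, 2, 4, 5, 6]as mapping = [0→2, 1→1, 2→4, 3→5, 4→6, 5→3, 6→0, 7→7]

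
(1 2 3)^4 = (1 2 3)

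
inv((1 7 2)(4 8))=(1 2 7)(4 8)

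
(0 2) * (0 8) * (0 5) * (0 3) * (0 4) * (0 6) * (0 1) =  (0 2 8 5 3 4 6 1)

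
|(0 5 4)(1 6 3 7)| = 12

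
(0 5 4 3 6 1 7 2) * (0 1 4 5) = (1 7 2)(3 6 4)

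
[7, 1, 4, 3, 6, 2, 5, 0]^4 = [0, 1, 2, 3, 4, 5, 6, 7]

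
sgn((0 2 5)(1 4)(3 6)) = 1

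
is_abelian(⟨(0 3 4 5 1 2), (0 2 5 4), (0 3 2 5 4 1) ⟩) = no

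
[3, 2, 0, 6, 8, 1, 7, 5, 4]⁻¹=[2, 5, 1, 0, 8, 7, 3, 6, 4]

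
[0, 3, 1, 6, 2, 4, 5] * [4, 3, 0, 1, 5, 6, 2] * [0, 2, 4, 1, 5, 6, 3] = [5, 2, 1, 4, 0, 6, 3]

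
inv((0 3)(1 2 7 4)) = (0 3)(1 4 7 2)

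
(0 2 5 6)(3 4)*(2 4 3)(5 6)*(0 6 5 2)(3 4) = (0 3 4)(2 5)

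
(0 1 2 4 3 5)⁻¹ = (0 5 3 4 2 1)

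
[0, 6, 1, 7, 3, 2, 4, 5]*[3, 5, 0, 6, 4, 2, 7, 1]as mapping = [0→3, 1→7, 2→5, 3→1, 4→6, 5→0, 6→4, 7→2]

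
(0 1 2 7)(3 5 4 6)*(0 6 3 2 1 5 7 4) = (0 5)(2 4 3 7 6)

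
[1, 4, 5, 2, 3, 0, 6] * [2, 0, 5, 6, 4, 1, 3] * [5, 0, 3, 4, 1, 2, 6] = [5, 1, 0, 2, 6, 3, 4]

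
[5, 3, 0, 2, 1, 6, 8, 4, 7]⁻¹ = [2, 4, 3, 1, 7, 0, 5, 8, 6]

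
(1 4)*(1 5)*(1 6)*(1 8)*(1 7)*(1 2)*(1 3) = (1 4 5 6 8 7 2 3)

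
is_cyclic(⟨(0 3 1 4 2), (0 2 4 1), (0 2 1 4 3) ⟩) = no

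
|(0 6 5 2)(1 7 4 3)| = 4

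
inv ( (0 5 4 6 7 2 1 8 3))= (0 3 8 1 2 7 6 4 5)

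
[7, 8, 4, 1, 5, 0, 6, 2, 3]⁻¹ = [5, 3, 7, 8, 2, 4, 6, 0, 1]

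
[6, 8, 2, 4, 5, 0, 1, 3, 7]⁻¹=[5, 6, 2, 7, 3, 4, 0, 8, 1]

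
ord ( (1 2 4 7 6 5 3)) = 7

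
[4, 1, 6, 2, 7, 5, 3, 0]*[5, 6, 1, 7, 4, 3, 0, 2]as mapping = [0→4, 1→6, 2→0, 3→1, 4→2, 5→3, 6→7, 7→5]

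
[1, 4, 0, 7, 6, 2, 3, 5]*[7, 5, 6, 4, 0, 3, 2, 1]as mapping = [0→5, 1→0, 2→7, 3→1, 4→2, 5→6, 6→4, 7→3]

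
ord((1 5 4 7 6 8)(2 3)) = 6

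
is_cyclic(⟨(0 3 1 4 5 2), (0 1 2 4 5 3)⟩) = no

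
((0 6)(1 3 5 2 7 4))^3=(0 6)(1 2)(3 7)(4 5)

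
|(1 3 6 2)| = 4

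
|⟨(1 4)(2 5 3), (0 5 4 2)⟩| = 720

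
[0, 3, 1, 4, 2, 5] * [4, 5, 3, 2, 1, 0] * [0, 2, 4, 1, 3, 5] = [3, 4, 5, 2, 1, 0]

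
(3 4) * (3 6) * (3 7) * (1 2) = (1 2)(3 4 6 7)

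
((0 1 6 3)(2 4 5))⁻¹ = (0 3 6 1)(2 5 4)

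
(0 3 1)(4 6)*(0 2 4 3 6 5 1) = (0 6 3)(1 2 4 5)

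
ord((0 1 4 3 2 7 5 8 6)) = 9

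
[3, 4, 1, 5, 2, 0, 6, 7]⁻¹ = [5, 2, 4, 0, 1, 3, 6, 7]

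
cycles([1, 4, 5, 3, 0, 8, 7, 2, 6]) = (0 1 4)(2 5 8 6 7)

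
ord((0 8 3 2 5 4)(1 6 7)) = 6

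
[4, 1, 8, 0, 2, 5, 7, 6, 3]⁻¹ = [3, 1, 4, 8, 0, 5, 7, 6, 2]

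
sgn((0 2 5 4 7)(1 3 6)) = 1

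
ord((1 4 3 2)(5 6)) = 4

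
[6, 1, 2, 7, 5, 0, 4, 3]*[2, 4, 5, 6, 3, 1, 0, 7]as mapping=[0→0, 1→4, 2→5, 3→7, 4→1, 5→2, 6→3, 7→6]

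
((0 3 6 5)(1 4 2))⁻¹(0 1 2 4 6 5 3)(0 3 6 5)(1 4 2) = (0 6 3 4 1 2 5)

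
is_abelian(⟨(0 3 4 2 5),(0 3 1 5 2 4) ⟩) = no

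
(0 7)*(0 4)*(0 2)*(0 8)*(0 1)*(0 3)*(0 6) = (0 7 4 2 8 1 3 6)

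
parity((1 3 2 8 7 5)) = odd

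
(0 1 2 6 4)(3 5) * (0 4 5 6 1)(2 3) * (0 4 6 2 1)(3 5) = (0 4 6 3 2)(1 5)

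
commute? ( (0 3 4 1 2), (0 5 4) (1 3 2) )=no: (0 3 4 1 2)*(0 5 4) (1 3 2)=(0 2 5 4 3), (0 5 4) (1 3 2)*(0 3 4 1 2)=(0 5 1 4 3) 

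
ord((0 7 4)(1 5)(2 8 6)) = 6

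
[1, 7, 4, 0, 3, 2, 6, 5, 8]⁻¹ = [3, 0, 5, 4, 2, 7, 6, 1, 8]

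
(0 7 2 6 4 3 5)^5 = (0 3 6 7 5 4 2)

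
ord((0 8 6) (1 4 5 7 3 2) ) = 6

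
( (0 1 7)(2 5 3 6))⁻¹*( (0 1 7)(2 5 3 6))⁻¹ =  (0 1 7)(2 3)(5 6)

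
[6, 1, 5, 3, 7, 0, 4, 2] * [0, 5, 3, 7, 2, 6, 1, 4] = [1, 5, 6, 7, 4, 0, 2, 3]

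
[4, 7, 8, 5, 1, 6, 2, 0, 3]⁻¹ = [7, 4, 6, 8, 0, 3, 5, 1, 2]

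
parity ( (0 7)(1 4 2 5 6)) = odd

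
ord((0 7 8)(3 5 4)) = 3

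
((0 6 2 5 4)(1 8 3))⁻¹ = (0 4 5 2 6)(1 3 8)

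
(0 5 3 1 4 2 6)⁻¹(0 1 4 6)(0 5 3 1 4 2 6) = (0 5 4 2)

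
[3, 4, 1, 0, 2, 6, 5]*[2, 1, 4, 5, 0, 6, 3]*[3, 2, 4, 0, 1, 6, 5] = [6, 3, 2, 4, 1, 0, 5]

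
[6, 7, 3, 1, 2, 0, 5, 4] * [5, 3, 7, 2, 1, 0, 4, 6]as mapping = [0→4, 1→6, 2→2, 3→3, 4→7, 5→5, 6→0, 7→1]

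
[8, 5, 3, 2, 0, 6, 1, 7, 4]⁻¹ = [4, 6, 3, 2, 8, 1, 5, 7, 0]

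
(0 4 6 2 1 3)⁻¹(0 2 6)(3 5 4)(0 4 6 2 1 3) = (0 5 6)(1 2 4)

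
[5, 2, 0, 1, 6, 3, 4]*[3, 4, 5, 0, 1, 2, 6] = [2, 5, 3, 4, 6, 0, 1]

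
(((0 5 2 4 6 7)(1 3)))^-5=(0 5 2 4 6 7)(1 3)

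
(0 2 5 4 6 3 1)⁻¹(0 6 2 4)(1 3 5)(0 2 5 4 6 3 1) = (0 1 4)(2 3 5 6)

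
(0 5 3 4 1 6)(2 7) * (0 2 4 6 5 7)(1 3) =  (0 7 4 3 6 2)(1 5)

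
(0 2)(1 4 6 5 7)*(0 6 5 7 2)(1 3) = (1 4 5 2 6 7 3)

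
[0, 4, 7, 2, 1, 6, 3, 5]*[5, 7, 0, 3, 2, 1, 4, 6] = [5, 2, 6, 0, 7, 4, 3, 1]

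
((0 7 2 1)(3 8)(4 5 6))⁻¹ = (0 1 2 7)(3 8)(4 6 5)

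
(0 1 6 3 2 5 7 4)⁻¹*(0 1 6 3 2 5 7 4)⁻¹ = (0 7 2 6)(1 4 5 3)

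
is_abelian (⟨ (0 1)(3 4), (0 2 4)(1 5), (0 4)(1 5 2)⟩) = no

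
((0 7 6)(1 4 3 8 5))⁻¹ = (0 6 7)(1 5 8 3 4)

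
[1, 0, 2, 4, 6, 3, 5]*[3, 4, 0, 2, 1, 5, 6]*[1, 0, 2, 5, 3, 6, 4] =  [3, 5, 1, 0, 4, 2, 6]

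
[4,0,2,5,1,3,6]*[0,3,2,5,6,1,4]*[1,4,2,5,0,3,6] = [6,1,2,4,5,3,0]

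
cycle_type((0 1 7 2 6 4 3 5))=8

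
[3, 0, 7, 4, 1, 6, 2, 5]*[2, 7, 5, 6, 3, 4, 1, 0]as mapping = [0→6, 1→2, 2→0, 3→3, 4→7, 5→1, 6→5, 7→4]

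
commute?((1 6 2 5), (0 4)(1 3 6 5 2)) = no:(1 6 2 5)*(0 4)(1 3 6 5 2) = (0 4)(1 5 3 6), (0 4)(1 3 6 5 2)*(1 6 2 5) = (0 4)(1 3 2 6)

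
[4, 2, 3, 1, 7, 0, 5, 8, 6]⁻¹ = [5, 3, 1, 2, 0, 6, 8, 4, 7]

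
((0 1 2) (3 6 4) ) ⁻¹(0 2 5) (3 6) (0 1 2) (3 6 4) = (0 5 1) (4 6) 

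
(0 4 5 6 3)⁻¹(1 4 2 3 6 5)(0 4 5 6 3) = (0 3 6 1 5 2)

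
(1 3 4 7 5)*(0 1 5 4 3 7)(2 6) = (0 1 7 4)(2 6)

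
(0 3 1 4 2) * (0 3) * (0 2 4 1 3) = (0 2)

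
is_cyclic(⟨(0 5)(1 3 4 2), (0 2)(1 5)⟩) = no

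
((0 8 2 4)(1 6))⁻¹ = (0 4 2 8)(1 6)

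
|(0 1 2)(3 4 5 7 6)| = 15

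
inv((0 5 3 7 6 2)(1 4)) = (0 2 6 7 3 5)(1 4)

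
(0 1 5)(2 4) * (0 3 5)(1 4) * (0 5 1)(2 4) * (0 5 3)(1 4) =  (0 2 5)(1 3 4)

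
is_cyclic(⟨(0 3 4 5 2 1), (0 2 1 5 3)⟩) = no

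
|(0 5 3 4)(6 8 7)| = 12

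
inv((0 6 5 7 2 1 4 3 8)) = (0 8 3 4 1 2 7 5 6)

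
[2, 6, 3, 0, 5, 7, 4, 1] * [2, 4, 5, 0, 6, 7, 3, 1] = [5, 3, 0, 2, 7, 1, 6, 4]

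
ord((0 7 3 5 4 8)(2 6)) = 6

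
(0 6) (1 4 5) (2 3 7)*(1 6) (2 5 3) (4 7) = (0 1 7 5 6) (3 4) 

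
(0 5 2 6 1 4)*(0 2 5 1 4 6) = (0 1 6 4 2)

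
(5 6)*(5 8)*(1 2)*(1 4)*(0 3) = (0 3)(1 2 4)(5 6 8)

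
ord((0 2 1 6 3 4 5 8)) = 8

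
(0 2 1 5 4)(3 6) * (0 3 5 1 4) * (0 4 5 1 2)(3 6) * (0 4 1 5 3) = (0 4 6 5 1 2 3)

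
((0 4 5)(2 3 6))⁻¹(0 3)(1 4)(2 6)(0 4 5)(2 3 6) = (1 5)(2 3)(4 6)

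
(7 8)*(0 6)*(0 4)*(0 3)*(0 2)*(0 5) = (0 6 4 3 2 5)(7 8)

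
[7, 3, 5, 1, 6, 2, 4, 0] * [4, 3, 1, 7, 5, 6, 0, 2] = [2, 7, 6, 3, 0, 1, 5, 4]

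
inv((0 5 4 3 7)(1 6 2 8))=(0 7 3 4 5)(1 8 2 6)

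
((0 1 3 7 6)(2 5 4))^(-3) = (0 3 6 1 7)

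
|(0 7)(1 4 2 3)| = 4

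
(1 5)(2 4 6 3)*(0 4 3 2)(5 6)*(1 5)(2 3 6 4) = (0 2 6 3)(1 4)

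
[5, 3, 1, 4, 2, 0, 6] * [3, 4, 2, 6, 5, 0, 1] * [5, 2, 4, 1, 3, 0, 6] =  [5, 6, 3, 0, 4, 1, 2]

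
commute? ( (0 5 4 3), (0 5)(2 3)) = no: (0 5 4 3)*(0 5)(2 3) = (2 3 5 4), (0 5)(2 3)*(0 5 4 3) = (0 4 3 2)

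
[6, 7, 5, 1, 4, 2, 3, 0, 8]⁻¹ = [7, 3, 5, 6, 4, 2, 0, 1, 8]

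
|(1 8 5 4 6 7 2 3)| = 8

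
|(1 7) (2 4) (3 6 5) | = 6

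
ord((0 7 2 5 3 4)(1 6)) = 6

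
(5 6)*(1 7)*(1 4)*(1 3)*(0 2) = (0 2) (1 7 4 3) (5 6) 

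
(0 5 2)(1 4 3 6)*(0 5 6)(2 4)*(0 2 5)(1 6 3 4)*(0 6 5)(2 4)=(0 3 4 2 6 5 1)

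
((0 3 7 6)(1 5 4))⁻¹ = (0 6 7 3)(1 4 5)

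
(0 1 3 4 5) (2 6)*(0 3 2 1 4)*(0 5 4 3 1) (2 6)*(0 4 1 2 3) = (1 6 4) (2 3 5) 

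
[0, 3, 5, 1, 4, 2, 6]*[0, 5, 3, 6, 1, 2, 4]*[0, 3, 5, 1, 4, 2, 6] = [0, 6, 5, 2, 3, 1, 4]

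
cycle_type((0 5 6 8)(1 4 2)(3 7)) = 2.3.4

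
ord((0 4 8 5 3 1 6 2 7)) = 9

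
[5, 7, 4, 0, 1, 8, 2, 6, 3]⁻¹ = [3, 4, 6, 8, 2, 0, 7, 1, 5]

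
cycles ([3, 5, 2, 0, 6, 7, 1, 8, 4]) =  (0 3)(1 5 7 8 4 6)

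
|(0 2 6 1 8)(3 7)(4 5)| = 10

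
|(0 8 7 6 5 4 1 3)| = 8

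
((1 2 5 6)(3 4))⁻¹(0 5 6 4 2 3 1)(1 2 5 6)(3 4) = (0 6 1 3 5 4 2)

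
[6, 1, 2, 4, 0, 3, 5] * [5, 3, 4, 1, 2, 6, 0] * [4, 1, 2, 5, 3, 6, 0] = [4, 5, 3, 2, 6, 1, 0]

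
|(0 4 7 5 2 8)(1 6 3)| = 6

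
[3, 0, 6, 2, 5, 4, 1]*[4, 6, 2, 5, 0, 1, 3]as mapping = [0→5, 1→4, 2→3, 3→2, 4→1, 5→0, 6→6]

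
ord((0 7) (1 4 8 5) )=4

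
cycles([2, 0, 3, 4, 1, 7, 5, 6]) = (0 2 3 4 1)(5 7 6)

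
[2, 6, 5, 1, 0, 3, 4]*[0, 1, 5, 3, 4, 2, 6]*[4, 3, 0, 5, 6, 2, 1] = [2, 1, 0, 3, 4, 5, 6]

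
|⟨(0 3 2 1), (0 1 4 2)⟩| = 20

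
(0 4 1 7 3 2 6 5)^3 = (0 7 6 4 3 5 1 2)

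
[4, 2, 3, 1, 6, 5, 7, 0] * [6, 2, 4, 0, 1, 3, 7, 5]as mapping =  [0→1, 1→4, 2→0, 3→2, 4→7, 5→3, 6→5, 7→6]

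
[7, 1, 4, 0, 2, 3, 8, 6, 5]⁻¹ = [3, 1, 4, 5, 2, 8, 7, 0, 6]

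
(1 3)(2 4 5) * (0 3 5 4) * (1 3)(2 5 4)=(0 1 4 2)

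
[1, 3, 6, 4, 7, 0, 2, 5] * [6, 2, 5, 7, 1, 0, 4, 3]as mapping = [0→2, 1→7, 2→4, 3→1, 4→3, 5→6, 6→5, 7→0]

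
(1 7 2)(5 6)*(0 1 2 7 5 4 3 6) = (0 1 5)(3 6 4)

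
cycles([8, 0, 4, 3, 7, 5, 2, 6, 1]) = (0 8 1)(2 4 7 6)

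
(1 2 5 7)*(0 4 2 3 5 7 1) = (0 4 2 7)(1 3 5)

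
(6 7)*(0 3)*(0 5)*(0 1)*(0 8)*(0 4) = (0 3 5 1 8 4)(6 7)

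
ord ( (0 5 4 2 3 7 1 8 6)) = 9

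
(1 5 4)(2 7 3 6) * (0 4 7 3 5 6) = (0 4 1 6 2 3)(5 7)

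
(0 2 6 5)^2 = (0 6)(2 5)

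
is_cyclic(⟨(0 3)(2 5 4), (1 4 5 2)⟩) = no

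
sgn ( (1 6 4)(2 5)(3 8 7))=-1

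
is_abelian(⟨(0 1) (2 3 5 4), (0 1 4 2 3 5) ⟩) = no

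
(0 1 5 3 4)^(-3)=(0 5 4 1 3)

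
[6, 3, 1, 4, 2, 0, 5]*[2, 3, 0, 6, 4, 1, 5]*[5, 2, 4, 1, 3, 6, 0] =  [6, 0, 1, 3, 5, 4, 2]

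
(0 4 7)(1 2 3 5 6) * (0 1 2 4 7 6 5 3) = (0 7 1 4 6 2)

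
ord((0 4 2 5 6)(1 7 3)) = 15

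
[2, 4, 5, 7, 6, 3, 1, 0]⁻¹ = [7, 6, 0, 5, 1, 2, 4, 3]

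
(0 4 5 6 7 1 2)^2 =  (0 5 7 2 4 6 1)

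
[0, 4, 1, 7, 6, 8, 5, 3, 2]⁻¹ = [0, 2, 8, 7, 1, 6, 4, 3, 5]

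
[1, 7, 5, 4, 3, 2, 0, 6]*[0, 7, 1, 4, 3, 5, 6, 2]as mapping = [0→7, 1→2, 2→5, 3→3, 4→4, 5→1, 6→0, 7→6]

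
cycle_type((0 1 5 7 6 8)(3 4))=2.6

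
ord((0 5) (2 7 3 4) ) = 4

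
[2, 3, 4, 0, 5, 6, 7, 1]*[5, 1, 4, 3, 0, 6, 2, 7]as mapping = [0→4, 1→3, 2→0, 3→5, 4→6, 5→2, 6→7, 7→1]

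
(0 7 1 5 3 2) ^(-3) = (0 5) (1 2) (3 7) 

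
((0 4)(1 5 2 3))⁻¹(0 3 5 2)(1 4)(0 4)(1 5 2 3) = (0 5)(1 2 3 4)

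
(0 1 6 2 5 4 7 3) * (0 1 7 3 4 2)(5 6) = (0 7 4 3 1 5 2 6)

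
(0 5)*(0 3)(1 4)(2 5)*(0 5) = (0 2)(1 4)(3 5)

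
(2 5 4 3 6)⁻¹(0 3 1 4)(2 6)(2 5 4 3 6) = (0 6 1 3)(2 5)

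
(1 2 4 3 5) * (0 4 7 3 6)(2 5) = (0 4 6)(1 5)(2 7 3)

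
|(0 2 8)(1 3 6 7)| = 12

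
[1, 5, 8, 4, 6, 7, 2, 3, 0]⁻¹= [8, 0, 6, 7, 3, 1, 4, 5, 2]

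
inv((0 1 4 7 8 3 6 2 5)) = (0 5 2 6 3 8 7 4 1)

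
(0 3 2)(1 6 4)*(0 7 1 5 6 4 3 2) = (0 2 7 1 4 5 6 3)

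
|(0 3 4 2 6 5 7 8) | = 8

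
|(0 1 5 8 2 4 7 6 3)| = 9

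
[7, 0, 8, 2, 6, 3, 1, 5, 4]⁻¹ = [1, 6, 3, 5, 8, 7, 4, 0, 2]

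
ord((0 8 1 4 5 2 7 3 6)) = 9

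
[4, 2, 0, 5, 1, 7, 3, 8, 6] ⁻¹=[2, 4, 1, 6, 0, 3, 8, 5, 7] 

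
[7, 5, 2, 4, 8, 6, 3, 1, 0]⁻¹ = [8, 7, 2, 6, 3, 1, 5, 0, 4]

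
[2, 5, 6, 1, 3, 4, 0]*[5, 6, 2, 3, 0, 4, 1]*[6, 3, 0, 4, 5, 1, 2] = [0, 5, 3, 2, 4, 6, 1]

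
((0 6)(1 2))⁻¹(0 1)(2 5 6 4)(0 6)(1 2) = (0 4 1 5)(2 6)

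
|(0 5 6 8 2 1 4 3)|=8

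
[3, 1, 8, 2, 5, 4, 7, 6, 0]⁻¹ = [8, 1, 3, 0, 5, 4, 7, 6, 2]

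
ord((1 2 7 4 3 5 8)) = 7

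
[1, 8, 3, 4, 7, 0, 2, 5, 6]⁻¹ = [5, 0, 6, 2, 3, 7, 8, 4, 1]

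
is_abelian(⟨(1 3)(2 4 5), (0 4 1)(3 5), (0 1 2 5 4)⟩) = no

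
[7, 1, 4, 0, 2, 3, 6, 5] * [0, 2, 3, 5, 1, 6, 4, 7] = [7, 2, 1, 0, 3, 5, 4, 6]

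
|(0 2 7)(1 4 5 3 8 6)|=6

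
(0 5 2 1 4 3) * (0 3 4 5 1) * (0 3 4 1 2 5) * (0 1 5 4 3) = (0 2)(4 5)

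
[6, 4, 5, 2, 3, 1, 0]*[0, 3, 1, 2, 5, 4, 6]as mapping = [0→6, 1→5, 2→4, 3→1, 4→2, 5→3, 6→0]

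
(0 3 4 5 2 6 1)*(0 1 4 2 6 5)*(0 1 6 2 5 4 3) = (1 6 3 5 2 4)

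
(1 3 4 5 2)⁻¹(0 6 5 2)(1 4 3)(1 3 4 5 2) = (0 6 2 1)(3 5 4)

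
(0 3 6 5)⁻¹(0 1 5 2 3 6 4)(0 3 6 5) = (0 2 6 5 4 3 1)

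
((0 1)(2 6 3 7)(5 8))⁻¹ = (0 1)(2 7 3 6)(5 8)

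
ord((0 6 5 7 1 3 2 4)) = 8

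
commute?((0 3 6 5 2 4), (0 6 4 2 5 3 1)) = no:(0 3 6 5 2 4)*(0 6 4 2 5 3 1) = (0 1)(3 4 6), (0 6 4 2 5 3 1)*(0 3 6 5 2 4) = (0 5 6)(1 3)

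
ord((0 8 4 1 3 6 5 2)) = 8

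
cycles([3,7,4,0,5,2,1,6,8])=(0 3) (1 7 6) (2 4 5) 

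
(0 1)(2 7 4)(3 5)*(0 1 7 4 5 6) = (0 7 5 3 6)(2 4)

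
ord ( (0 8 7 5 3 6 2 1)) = 8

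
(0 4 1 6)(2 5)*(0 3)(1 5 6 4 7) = (0 7 1 4 5 2 6 3)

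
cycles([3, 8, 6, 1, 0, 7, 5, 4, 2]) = (0 3 1 8 2 6 5 7 4) 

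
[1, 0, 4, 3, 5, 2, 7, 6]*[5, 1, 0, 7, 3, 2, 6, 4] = [1, 5, 3, 7, 2, 0, 4, 6]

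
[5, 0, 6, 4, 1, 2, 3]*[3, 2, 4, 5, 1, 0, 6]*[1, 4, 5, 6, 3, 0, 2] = [1, 6, 2, 4, 5, 3, 0]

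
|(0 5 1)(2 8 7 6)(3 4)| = 12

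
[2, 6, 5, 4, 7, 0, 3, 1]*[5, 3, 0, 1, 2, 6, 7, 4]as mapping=[0→0, 1→7, 2→6, 3→2, 4→4, 5→5, 6→1, 7→3]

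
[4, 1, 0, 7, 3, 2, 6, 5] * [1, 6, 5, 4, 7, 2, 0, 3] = [7, 6, 1, 3, 4, 5, 0, 2]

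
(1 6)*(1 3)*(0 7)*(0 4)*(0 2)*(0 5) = (0 7 4 2 5)(1 6 3)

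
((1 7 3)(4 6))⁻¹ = (1 3 7)(4 6)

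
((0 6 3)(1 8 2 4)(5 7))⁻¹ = (0 3 6)(1 4 2 8)(5 7)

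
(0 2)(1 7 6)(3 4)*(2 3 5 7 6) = (0 3 4 5 7 2)(1 6)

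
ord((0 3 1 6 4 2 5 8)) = 8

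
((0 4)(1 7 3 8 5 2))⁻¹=(0 4)(1 2 5 8 3 7)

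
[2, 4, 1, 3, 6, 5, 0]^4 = [6, 2, 0, 3, 1, 5, 4]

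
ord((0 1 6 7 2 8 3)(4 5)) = 14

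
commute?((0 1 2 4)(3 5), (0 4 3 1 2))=no:(0 1 2 4)(3 5)*(0 4 3 1 2)=(0 2 3 5 1), (0 4 3 1 2)*(0 1 2 4)(3 5)=(1 4 5 3 2)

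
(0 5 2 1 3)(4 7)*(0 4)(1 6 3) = (0 5 2 6 3 4 7)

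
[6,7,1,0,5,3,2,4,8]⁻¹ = [3,2,6,5,7,4,0,1,8]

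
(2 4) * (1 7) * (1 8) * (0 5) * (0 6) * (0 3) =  (0 5 6 3)(1 7 8)(2 4)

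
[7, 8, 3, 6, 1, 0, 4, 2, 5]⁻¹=[5, 4, 7, 2, 6, 8, 3, 0, 1]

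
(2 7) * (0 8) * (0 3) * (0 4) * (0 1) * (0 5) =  (0 8 3 4 1 5)(2 7)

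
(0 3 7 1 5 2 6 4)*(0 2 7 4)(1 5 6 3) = (0 1 6)(2 3 4)(5 7)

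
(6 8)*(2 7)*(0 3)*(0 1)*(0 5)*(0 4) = (0 3 1 5 4)(2 7)(6 8)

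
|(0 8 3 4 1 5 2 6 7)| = 9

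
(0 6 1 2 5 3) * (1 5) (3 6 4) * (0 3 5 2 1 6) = (0 4 5) (2 6) 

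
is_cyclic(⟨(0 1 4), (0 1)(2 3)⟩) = no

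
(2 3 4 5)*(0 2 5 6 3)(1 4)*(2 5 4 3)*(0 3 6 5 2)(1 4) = (0 2 3 4 5 1 6)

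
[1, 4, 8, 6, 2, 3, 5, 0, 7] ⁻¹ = [7, 0, 4, 5, 1, 6, 3, 8, 2] 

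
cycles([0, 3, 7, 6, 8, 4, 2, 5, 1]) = (1 3 6 2 7 5 4 8)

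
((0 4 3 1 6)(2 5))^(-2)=(0 1 4 6 3)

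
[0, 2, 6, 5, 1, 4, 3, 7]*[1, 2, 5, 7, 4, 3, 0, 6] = [1, 5, 0, 3, 2, 4, 7, 6]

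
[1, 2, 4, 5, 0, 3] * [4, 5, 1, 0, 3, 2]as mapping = [0→5, 1→1, 2→3, 3→2, 4→4, 5→0]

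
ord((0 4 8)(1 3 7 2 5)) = 15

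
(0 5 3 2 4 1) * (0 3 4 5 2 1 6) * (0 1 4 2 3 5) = (0 3 4 6 1 5 2) 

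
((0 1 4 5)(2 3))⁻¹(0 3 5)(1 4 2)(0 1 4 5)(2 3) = (0 1 2)(3 4 5)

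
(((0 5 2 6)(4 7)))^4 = ()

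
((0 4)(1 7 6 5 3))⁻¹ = (0 4)(1 3 5 6 7)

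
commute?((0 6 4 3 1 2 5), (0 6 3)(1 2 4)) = no:(0 6 4 3 1 2 5) * (0 6 3)(1 2 4) = (0 3 2 5 6 1 4), (0 6 3)(1 2 4) * (0 6 4 3 1 2 5) = (0 4 2 3 6 1 5)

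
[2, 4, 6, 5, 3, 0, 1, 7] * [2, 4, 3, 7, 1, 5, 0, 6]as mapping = [0→3, 1→1, 2→0, 3→5, 4→7, 5→2, 6→4, 7→6]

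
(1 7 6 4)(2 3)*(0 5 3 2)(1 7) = (0 5 3)(4 7 6)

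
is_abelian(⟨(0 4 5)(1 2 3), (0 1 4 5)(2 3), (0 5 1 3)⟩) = no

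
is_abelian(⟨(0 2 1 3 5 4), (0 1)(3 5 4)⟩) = no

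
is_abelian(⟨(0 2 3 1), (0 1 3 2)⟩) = yes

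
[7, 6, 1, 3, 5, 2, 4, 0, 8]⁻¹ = [7, 2, 5, 3, 6, 4, 1, 0, 8]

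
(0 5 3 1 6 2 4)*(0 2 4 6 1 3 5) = (2 6 4)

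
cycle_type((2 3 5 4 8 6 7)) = 7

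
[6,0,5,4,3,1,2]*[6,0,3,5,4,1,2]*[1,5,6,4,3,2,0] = [6,0,5,3,2,1,4]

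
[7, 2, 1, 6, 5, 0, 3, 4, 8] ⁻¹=[5, 2, 1, 6, 7, 4, 3, 0, 8] 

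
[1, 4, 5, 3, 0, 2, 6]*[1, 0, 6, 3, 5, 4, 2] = [0, 5, 4, 3, 1, 6, 2]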